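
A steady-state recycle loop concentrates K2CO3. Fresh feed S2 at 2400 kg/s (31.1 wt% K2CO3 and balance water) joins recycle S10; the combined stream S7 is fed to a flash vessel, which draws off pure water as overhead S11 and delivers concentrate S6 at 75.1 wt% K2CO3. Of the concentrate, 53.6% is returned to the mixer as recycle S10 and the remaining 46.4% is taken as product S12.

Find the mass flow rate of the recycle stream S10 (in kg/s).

Overall K2CO3 balance (none leaves overhead): K2CO3 in fresh feed = K2CO3 in product, i.e. 2400×0.311 = (1−0.536)·S6·0.751.
S6 = 746.4/(0.751×0.464) = 2142 kg/s.
Recycle S10 = 0.536×2142 = 1148.1 kg/s.

1148 kg/s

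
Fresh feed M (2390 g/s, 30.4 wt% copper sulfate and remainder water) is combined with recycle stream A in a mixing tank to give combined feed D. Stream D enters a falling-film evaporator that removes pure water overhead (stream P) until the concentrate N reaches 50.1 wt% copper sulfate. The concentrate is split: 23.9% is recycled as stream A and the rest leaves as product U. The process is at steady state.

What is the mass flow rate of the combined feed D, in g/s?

Overall copper sulfate balance (none leaves overhead): copper sulfate in fresh feed = copper sulfate in product, i.e. 2390×0.304 = (1−0.239)·N·0.501.
N = 726.56/(0.501×0.761) = 1905.7 g/s.
Recycle A = 0.239×1905.7 = 455.46 g/s.
Combined feed D = 2390 + 455.46 = 2845.5 g/s.

2845 g/s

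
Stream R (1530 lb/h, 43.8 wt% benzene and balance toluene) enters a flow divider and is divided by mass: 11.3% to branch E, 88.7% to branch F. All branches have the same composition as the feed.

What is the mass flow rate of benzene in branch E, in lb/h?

75.73 lb/h

Branch E total = 0.113×1530 = 172.89 lb/h.
benzene in E = 0.438×172.89 = 75.726 lb/h.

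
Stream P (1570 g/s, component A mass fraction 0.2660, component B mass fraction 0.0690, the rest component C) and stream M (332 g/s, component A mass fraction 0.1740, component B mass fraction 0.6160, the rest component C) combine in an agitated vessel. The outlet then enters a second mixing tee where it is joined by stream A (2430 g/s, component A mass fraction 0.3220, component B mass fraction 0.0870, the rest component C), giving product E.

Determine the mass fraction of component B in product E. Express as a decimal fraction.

Overall, product flow = 4332 g/s.
component B in = 1570×0.069 + 332×0.616 + 2430×0.087 = 524.25 g/s.
component B fraction in E = 0.1210.

0.1210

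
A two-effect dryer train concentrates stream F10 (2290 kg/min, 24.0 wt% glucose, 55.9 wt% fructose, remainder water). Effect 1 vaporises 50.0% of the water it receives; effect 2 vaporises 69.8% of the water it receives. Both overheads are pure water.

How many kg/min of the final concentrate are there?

water in feed = 2290×0.201 = 460.29 kg/min.
After stage 1: water left = (1−0.500)×460.29 = 230.15; stream total = 2059.9 kg/min.
After stage 2: water left = (1−0.698)×230.15 = 69.504; final concentrate = 1899.2 kg/min.

1899 kg/min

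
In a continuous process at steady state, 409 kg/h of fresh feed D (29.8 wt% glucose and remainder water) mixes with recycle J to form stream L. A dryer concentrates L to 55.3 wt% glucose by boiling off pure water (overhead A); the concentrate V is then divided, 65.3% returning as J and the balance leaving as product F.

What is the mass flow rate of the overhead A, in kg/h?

Overall glucose balance (none leaves overhead): glucose in fresh feed = glucose in product, i.e. 409×0.298 = (1−0.653)·V·0.553.
V = 121.88/(0.553×0.347) = 635.16 kg/h.
Recycle J = 0.653×635.16 = 414.76 kg/h.
Combined feed L = 409 + 414.76 = 823.76 kg/h.
Overhead A = L − V = 823.76 − 635.16 = 188.6 kg/h.

188.6 kg/h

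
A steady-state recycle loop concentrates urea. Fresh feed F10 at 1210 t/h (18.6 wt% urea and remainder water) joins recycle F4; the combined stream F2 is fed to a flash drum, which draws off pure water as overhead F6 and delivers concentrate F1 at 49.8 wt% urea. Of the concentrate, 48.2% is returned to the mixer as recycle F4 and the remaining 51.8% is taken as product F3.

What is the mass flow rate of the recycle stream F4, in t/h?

Overall urea balance (none leaves overhead): urea in fresh feed = urea in product, i.e. 1210×0.186 = (1−0.482)·F1·0.498.
F1 = 225.06/(0.498×0.518) = 872.45 t/h.
Recycle F4 = 0.482×872.45 = 420.52 t/h.

420.5 t/h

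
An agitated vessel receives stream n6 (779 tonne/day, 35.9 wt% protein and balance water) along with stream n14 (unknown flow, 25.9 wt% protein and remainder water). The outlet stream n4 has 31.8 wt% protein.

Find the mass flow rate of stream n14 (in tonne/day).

541.3 tonne/day

Let n14 be the unknown flow. Total out = 779 + n14.
protein balance: 279.66 + 0.259·n14 = 0.318·(779 + n14)
(0.259 − 0.318)·n14 = 0.318×779 − 279.66 = -31.939
n14 = -31.939 / -0.059 = 541.34 tonne/day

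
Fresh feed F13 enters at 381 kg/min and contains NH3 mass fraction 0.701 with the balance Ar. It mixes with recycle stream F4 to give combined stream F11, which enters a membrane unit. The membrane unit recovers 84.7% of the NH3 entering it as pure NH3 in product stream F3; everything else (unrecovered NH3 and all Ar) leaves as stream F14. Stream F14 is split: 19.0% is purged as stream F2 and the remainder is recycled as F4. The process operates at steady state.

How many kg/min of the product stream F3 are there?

NH3 in F11: m_A = 381×0.701 + (1−0.190)·(1−0.847)·m_A, so m_A = 267.08/0.8761 = 304.86 kg/min.
Product F3 = 0.847×304.86 = 258.22 kg/min.

258.2 kg/min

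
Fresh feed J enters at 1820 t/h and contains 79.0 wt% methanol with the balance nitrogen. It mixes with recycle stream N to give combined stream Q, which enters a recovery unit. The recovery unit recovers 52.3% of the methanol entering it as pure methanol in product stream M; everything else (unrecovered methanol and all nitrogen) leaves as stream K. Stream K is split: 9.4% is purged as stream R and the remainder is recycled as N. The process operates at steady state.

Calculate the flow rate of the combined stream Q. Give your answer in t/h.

nitrogen enters only via J and leaves only via the purge: 1820×0.210 = 0.094×(nitrogen in K), and the recovery unit passes all nitrogen, so nitrogen in Q = nitrogen in K = 4066 t/h.
methanol in Q: m_A = 1820×0.790 + (1−0.094)·(1−0.523)·m_A, so m_A = 1437.8/0.5678 = 2532.1 t/h.
Q = 2532.1 + 4066 = 6598 t/h.

6598 t/h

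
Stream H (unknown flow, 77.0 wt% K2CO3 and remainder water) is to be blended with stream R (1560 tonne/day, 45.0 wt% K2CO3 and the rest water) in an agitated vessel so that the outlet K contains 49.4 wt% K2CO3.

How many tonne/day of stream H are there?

248.7 tonne/day

Let H be the unknown flow. Total out = 1560 + H.
K2CO3 balance: 702 + 0.770·H = 0.494·(1560 + H)
(0.770 − 0.494)·H = 0.494×1560 − 702 = 68.64
H = 68.64 / 0.276 = 248.7 tonne/day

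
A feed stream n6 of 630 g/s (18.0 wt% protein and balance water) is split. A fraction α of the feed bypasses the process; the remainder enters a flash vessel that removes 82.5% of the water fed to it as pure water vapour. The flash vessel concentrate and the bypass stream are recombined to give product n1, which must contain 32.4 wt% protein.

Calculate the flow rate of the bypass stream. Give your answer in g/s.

216.1 g/s

All 630×0.180 = 113.4 g/s of protein reaches n1, so n1 = 113.4/0.324 = 350 g/s and vapour = 280 g/s.
The evaporator receives (1−α)·630 of feed at 0.820 water and removes 0.825 of that water:
0.825×0.820×(1−α)×630 = 280
(1−α) = 280/426.19 = 0.6570;  α = 0.3430.
Bypass flow = 0.3430×630 = 216.1 g/s.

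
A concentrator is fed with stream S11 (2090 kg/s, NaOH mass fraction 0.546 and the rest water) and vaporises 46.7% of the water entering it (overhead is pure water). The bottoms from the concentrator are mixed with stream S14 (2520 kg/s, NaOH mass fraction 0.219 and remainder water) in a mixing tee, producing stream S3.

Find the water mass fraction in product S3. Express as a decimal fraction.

0.594

Vapour removed = 0.467×0.454×2090 = 443.12 kg/s; concentrate = 1646.9 kg/s.
water reaching the mixer = 505.74 (from concentrate) + 2520×0.781 = 2473.9 kg/s.
Product flow = 1646.9 + 2520 = 4166.9 kg/s; water fraction = 0.594.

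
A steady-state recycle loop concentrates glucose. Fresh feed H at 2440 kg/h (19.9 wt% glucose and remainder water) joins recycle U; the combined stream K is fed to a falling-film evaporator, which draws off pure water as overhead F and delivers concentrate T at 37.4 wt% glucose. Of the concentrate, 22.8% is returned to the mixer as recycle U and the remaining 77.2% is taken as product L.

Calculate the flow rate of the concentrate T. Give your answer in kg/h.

1682 kg/h

Overall glucose balance (none leaves overhead): glucose in fresh feed = glucose in product, i.e. 2440×0.199 = (1−0.228)·T·0.374.
T = 485.56/(0.374×0.772) = 1681.7 kg/h.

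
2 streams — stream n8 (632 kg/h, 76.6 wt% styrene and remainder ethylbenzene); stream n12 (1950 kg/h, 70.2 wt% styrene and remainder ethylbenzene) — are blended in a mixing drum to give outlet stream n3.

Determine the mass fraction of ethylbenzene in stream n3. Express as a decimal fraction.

Total flow out = 632 + 1950 = 2582 kg/h.
ethylbenzene in = 632×0.234 + 1950×0.298 = 728.99 kg/h.
ethylbenzene mass fraction in n3 = 728.99/2582 = 0.282.

0.282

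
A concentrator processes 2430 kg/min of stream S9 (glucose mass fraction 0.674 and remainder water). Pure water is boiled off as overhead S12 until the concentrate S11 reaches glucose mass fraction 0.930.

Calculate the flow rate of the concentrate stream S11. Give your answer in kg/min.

1761 kg/min

glucose is conserved: 2430×0.674 = 1637.8 kg/min all reports to the concentrate.
Concentrate = 1637.8/(target fraction) = 1761.1 kg/min.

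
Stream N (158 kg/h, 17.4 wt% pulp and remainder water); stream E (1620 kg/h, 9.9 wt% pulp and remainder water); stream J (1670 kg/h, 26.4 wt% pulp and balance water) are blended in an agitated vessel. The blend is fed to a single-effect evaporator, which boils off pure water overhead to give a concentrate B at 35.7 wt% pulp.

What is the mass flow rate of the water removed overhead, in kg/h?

1687 kg/h

pulp entering = 158×0.174 + 1620×0.099 + 1670×0.264 = 628.75 kg/h.
All pulp reports to B, so B = 628.75/0.357 = 1761.2 kg/h.
Total feed = 3448 kg/h; overhead = 3448 − 1761.2 = 1686.8 kg/h.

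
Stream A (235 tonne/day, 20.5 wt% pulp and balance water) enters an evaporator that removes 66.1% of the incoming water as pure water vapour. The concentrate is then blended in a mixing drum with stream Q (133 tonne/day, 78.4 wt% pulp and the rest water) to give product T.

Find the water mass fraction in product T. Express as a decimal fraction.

Vapour removed = 0.661×0.795×235 = 123.49 tonne/day; concentrate = 111.51 tonne/day.
water reaching the mixer = 63.334 (from concentrate) + 133×0.216 = 92.062 tonne/day.
Product flow = 111.51 + 133 = 244.51 tonne/day; water fraction = 0.377.

0.377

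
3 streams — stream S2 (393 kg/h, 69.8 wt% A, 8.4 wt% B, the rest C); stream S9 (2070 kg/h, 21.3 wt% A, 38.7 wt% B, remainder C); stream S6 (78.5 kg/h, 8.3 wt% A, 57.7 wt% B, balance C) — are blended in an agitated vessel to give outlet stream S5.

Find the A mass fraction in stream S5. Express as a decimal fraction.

0.2840

Total flow out = 393 + 2070 + 78.5 = 2541.5 kg/h.
A in = 393×0.698 + 2070×0.213 + 78.5×0.083 = 721.74 kg/h.
A mass fraction in S5 = 721.74/2541.5 = 0.2840.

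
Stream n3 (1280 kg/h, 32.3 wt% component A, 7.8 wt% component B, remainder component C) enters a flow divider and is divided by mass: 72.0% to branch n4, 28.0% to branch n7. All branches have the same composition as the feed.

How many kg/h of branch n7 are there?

358.4 kg/h

Branch n7 flow = 0.280×1280 = 358.4 kg/h.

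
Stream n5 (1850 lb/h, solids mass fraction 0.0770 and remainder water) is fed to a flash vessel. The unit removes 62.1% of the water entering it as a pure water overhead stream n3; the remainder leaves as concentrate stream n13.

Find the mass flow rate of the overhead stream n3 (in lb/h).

water entering = 1850×0.923 = 1707.6 lb/h; overhead removed = 0.621×1707.6 = 1060.4 lb/h.

1060 lb/h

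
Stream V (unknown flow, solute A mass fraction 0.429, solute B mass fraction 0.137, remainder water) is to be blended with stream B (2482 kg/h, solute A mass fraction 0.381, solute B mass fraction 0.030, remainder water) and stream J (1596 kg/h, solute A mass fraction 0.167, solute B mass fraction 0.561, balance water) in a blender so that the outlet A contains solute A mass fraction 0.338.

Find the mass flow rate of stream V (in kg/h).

1826 kg/h

Let V be the unknown flow. Total out = 4078 + V.
solute A balance: 1212.2 + 0.429·V = 0.338·(4078 + V)
(0.429 − 0.338)·V = 0.338×4078 − 1212.2 = 166.19
V = 166.19 / 0.091 = 1826.3 kg/h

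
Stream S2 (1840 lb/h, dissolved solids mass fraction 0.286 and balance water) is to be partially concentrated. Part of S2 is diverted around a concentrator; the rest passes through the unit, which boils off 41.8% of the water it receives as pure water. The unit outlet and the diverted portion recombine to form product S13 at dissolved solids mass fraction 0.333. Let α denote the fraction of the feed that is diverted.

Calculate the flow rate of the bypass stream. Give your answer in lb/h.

All 1840×0.286 = 526.24 lb/h of dissolved solids reaches S13, so S13 = 526.24/0.333 = 1580.3 lb/h and vapour = 259.7 lb/h.
The evaporator receives (1−α)·1840 of feed at 0.714 water and removes 0.418 of that water:
0.418×0.714×(1−α)×1840 = 259.7
(1−α) = 259.7/549.15 = 0.4729;  α = 0.5271.
Bypass flow = 0.5271×1840 = 969.84 lb/h.

969.8 lb/h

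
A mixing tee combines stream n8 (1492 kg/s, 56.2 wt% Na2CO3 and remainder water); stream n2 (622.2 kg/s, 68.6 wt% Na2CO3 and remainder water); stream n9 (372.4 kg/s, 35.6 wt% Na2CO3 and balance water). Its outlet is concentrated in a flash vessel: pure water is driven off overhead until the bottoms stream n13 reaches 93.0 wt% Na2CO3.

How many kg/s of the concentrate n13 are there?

Na2CO3 entering = 1492×0.562 + 622.2×0.686 + 372.4×0.356 = 1397.9 kg/s.
All Na2CO3 reports to n13, so n13 = 1397.9/0.930 = 1503.1 kg/s.

1503 kg/s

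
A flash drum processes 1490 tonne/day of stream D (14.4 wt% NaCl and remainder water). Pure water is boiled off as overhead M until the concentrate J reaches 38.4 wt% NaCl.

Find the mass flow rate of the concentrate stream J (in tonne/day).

558.7 tonne/day

NaCl is conserved: 1490×0.144 = 214.56 tonne/day all reports to the concentrate.
Concentrate = 214.56/(target fraction) = 558.75 tonne/day.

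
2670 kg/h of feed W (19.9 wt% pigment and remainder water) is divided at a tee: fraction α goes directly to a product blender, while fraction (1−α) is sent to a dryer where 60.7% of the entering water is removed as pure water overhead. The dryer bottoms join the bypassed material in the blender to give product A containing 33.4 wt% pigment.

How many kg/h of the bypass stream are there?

All 2670×0.199 = 531.33 kg/h of pigment reaches A, so A = 531.33/0.334 = 1590.8 kg/h and vapour = 1079.2 kg/h.
The evaporator receives (1−α)·2670 of feed at 0.801 water and removes 0.607 of that water:
0.607×0.801×(1−α)×2670 = 1079.2
(1−α) = 1079.2/1298.2 = 0.8313;  α = 0.1687.
Bypass flow = 0.1687×2670 = 450.39 kg/h.

450.4 kg/h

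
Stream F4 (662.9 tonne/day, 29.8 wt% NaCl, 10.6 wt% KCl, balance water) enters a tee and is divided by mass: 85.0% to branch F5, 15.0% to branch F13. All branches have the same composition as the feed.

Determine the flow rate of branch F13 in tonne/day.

99.43 tonne/day

Branch F13 flow = 0.150×662.9 = 99.435 tonne/day.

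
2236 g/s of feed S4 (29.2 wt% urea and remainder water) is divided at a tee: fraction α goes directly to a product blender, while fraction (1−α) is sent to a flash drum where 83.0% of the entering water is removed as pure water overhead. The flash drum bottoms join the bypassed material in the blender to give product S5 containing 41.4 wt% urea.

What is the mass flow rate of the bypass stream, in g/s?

All 2236×0.292 = 652.91 g/s of urea reaches S5, so S5 = 652.91/0.414 = 1577.1 g/s and vapour = 658.92 g/s.
The evaporator receives (1−α)·2236 of feed at 0.708 water and removes 0.830 of that water:
0.830×0.708×(1−α)×2236 = 658.92
(1−α) = 658.92/1314 = 0.5015;  α = 0.4985.
Bypass flow = 0.4985×2236 = 1114.7 g/s.

1115 g/s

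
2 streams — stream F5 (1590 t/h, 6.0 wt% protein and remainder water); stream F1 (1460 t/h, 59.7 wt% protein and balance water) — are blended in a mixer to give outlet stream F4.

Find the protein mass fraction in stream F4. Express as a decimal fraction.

Total flow out = 1590 + 1460 = 3050 t/h.
protein in = 1590×0.060 + 1460×0.597 = 967.02 t/h.
protein mass fraction in F4 = 967.02/3050 = 0.3171.

0.3171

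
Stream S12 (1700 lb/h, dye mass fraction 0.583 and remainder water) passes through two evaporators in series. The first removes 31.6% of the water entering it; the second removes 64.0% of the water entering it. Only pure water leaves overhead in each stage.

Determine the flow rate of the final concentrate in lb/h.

water in feed = 1700×0.417 = 708.9 lb/h.
After stage 1: water left = (1−0.316)×708.9 = 484.89; stream total = 1476 lb/h.
After stage 2: water left = (1−0.640)×484.89 = 174.56; final concentrate = 1165.7 lb/h.

1166 lb/h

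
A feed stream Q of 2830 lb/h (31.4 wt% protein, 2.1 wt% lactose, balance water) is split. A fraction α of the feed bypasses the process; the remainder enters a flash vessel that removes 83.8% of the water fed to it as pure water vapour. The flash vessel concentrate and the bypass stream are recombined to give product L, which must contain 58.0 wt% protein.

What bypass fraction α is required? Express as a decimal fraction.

All 2830×0.314 = 888.62 lb/h of protein reaches L, so L = 888.62/0.580 = 1532.1 lb/h and vapour = 1297.9 lb/h.
The evaporator receives (1−α)·2830 of feed at 0.665 water and removes 0.838 of that water:
0.838×0.665×(1−α)×2830 = 1297.9
(1−α) = 1297.9/1577.1 = 0.8230;  α = 0.1770.

0.177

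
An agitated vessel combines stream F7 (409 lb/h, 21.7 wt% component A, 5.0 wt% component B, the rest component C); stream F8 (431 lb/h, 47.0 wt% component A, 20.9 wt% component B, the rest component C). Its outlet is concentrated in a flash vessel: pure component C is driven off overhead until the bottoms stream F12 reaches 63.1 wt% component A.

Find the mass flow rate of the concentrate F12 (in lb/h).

component A entering = 409×0.217 + 431×0.470 = 291.32 lb/h.
All component A reports to F12, so F12 = 291.32/0.631 = 461.68 lb/h.

461.7 lb/h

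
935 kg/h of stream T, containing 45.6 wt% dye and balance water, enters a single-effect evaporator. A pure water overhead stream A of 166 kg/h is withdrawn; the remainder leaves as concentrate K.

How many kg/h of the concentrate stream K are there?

769 kg/h

Concentrate = 935 − 166 = 769 kg/h.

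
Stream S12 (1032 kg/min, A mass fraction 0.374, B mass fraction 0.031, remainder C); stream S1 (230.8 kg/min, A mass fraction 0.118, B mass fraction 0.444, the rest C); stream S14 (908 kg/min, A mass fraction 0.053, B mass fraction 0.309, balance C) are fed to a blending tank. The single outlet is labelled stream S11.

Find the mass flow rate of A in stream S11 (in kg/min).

A out = A in = 1032×0.374 + 230.8×0.118 + 908×0.053 = 461.33 kg/min.

461.3 kg/min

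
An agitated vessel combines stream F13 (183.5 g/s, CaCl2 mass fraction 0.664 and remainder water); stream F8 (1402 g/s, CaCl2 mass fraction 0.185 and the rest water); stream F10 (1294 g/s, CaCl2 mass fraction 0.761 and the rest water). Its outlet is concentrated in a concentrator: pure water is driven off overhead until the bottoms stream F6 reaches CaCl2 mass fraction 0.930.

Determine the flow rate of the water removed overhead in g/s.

1411 g/s

CaCl2 entering = 183.5×0.664 + 1402×0.185 + 1294×0.761 = 1365.9 g/s.
All CaCl2 reports to F6, so F6 = 1365.9/0.930 = 1468.8 g/s.
Total feed = 2879.5 g/s; overhead = 2879.5 − 1468.8 = 1410.7 g/s.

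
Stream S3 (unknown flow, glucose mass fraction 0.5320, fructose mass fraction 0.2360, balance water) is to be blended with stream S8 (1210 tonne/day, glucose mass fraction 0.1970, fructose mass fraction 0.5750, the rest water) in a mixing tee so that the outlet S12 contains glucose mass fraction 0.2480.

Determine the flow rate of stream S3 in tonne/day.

Let S3 be the unknown flow. Total out = 1210 + S3.
glucose balance: 238.37 + 0.532·S3 = 0.248·(1210 + S3)
(0.532 − 0.248)·S3 = 0.248×1210 − 238.37 = 61.71
S3 = 61.71 / 0.284 = 217.29 tonne/day

217.3 tonne/day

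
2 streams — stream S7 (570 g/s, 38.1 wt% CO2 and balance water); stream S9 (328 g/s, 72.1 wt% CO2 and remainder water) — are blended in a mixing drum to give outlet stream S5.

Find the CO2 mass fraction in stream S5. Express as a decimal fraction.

0.5052

Total flow out = 570 + 328 = 898 g/s.
CO2 in = 570×0.381 + 328×0.721 = 453.66 g/s.
CO2 mass fraction in S5 = 453.66/898 = 0.5052.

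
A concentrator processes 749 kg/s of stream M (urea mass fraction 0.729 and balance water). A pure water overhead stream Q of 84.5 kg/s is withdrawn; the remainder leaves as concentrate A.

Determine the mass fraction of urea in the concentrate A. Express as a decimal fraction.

0.822

urea is not removed: 749×0.729 = 546.02 kg/s of urea enters A.
Concentrate = 749 − 84.5 = 664.5 kg/s.
Mass fraction = 546.02/664.5 = 0.822.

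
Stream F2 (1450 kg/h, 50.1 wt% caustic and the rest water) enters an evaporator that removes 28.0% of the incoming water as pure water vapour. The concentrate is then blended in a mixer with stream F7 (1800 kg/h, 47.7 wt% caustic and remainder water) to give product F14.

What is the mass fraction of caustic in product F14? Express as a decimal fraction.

0.5201

Vapour removed = 0.280×0.499×1450 = 202.59 kg/h; concentrate = 1247.4 kg/h.
caustic reaching the mixer = 726.45 (from concentrate) + 1800×0.477 = 1585 kg/h.
Product flow = 1247.4 + 1800 = 3047.4 kg/h; caustic fraction = 0.5201.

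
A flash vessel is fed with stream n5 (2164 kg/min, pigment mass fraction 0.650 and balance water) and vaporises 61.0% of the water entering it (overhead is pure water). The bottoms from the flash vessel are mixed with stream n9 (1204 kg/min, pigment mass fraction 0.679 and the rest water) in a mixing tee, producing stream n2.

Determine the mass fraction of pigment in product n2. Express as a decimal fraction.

Vapour removed = 0.610×0.350×2164 = 462.01 kg/min; concentrate = 1702 kg/min.
pigment reaching the mixer = 1406.6 (from concentrate) + 1204×0.679 = 2224.1 kg/min.
Product flow = 1702 + 1204 = 2906 kg/min; pigment fraction = 0.765.

0.765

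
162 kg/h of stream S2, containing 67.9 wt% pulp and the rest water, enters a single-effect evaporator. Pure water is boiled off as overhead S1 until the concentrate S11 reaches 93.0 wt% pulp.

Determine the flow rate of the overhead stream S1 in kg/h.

43.72 kg/h

pulp is conserved: 162×0.679 = 110 kg/h all reports to the concentrate.
Concentrate = 110/(target fraction) = 118.28 kg/h.
Overhead = 162 − 118.28 = 43.723 kg/h.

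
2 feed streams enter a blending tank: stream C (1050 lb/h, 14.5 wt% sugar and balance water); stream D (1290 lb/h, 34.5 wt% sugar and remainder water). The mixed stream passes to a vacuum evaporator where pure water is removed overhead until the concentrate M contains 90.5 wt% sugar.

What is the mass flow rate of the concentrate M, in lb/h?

sugar entering = 1050×0.145 + 1290×0.345 = 597.3 lb/h.
All sugar reports to M, so M = 597.3/0.905 = 660 lb/h.

660 lb/h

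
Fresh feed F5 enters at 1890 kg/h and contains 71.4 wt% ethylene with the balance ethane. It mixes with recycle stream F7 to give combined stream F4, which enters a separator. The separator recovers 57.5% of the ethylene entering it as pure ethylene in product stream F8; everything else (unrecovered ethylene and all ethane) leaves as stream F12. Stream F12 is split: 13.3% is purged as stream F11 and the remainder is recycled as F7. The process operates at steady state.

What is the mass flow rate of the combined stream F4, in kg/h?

6201 kg/h

ethane enters only via F5 and leaves only via the purge: 1890×0.286 = 0.133×(ethane in F12), and the separator passes all ethane, so ethane in F4 = ethane in F12 = 4064.2 kg/h.
ethylene in F4: m_A = 1890×0.714 + (1−0.133)·(1−0.575)·m_A, so m_A = 1349.5/0.6315 = 2136.8 kg/h.
F4 = 2136.8 + 4064.2 = 6201 kg/h.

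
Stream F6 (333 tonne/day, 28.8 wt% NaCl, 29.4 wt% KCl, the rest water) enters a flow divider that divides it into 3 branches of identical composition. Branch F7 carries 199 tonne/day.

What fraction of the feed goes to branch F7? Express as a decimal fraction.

0.598

Fraction to F7 = 199/333 = 0.5976.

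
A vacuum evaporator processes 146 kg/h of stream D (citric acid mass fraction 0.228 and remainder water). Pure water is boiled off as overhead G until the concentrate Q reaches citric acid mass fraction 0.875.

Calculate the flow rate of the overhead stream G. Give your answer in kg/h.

108 kg/h

citric acid is conserved: 146×0.228 = 33.288 kg/h all reports to the concentrate.
Concentrate = 33.288/(target fraction) = 38.043 kg/h.
Overhead = 146 − 38.043 = 107.96 kg/h.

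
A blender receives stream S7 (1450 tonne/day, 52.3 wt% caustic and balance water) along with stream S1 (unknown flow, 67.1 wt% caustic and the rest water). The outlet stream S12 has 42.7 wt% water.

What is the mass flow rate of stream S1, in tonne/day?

Let S1 be the unknown flow. Total out = 1450 + S1.
water balance: 691.65 + 0.329·S1 = 0.427·(1450 + S1)
(0.329 − 0.427)·S1 = 0.427×1450 − 691.65 = -72.5
S1 = -72.5 / -0.098 = 739.8 tonne/day

739.8 tonne/day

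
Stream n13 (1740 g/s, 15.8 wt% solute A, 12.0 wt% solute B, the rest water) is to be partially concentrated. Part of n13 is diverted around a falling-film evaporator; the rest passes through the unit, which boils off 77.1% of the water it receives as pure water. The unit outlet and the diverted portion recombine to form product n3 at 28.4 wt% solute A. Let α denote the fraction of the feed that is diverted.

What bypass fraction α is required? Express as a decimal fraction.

0.203

All 1740×0.158 = 274.92 g/s of solute A reaches n3, so n3 = 274.92/0.284 = 968.03 g/s and vapour = 771.97 g/s.
The evaporator receives (1−α)·1740 of feed at 0.722 water and removes 0.771 of that water:
0.771×0.722×(1−α)×1740 = 771.97
(1−α) = 771.97/968.59 = 0.7970;  α = 0.2030.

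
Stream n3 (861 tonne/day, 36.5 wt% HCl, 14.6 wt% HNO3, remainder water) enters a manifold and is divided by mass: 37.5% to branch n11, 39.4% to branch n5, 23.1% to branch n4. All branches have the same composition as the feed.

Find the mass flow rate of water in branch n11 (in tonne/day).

157.9 tonne/day

Branch n11 total = 0.375×861 = 322.88 tonne/day.
water in n11 = 0.489×322.88 = 157.89 tonne/day.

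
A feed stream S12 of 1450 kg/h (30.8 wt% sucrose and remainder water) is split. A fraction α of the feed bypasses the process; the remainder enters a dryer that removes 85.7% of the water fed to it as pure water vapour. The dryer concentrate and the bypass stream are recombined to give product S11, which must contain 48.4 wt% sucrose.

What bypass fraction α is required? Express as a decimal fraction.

0.387

All 1450×0.308 = 446.6 kg/h of sucrose reaches S11, so S11 = 446.6/0.484 = 922.73 kg/h and vapour = 527.27 kg/h.
The evaporator receives (1−α)·1450 of feed at 0.692 water and removes 0.857 of that water:
0.857×0.692×(1−α)×1450 = 527.27
(1−α) = 527.27/859.91 = 0.6132;  α = 0.3868.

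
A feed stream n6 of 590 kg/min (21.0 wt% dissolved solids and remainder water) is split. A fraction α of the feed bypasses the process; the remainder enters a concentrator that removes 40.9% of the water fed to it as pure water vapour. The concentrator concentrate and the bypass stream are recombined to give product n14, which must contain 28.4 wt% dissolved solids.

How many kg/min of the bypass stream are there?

114.2 kg/min

All 590×0.210 = 123.9 kg/min of dissolved solids reaches n14, so n14 = 123.9/0.284 = 436.27 kg/min and vapour = 153.73 kg/min.
The evaporator receives (1−α)·590 of feed at 0.790 water and removes 0.409 of that water:
0.409×0.790×(1−α)×590 = 153.73
(1−α) = 153.73/190.63 = 0.8064;  α = 0.1936.
Bypass flow = 0.1936×590 = 114.21 kg/min.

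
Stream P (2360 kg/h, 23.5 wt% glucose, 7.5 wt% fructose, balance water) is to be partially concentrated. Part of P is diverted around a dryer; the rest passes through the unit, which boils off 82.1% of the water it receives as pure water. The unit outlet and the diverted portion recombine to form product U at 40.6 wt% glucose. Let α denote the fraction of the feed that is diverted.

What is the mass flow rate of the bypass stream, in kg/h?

605.4 kg/h

All 2360×0.235 = 554.6 kg/h of glucose reaches U, so U = 554.6/0.406 = 1366 kg/h and vapour = 993.99 kg/h.
The evaporator receives (1−α)·2360 of feed at 0.690 water and removes 0.821 of that water:
0.821×0.690×(1−α)×2360 = 993.99
(1−α) = 993.99/1336.9 = 0.7435;  α = 0.2565.
Bypass flow = 0.2565×2360 = 605.35 kg/h.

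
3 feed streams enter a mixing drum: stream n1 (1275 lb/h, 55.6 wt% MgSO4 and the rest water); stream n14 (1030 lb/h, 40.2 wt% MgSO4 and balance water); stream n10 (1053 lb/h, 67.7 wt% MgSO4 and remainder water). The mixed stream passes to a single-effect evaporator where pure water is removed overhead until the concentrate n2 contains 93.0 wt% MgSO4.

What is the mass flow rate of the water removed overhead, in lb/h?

MgSO4 entering = 1275×0.556 + 1030×0.402 + 1053×0.677 = 1835.8 lb/h.
All MgSO4 reports to n2, so n2 = 1835.8/0.930 = 1974 lb/h.
Total feed = 3358 lb/h; overhead = 3358 − 1974 = 1384 lb/h.

1384 lb/h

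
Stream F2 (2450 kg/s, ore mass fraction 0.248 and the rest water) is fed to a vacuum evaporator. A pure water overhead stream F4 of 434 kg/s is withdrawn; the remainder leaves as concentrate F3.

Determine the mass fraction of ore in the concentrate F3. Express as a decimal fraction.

0.301

ore is not removed: 2450×0.248 = 607.6 kg/s of ore enters F3.
Concentrate = 2450 − 434 = 2016 kg/s.
Mass fraction = 607.6/2016 = 0.301.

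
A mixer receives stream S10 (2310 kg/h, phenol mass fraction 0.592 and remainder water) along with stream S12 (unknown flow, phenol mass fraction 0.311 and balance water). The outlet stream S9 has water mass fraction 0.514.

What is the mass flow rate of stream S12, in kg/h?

Let S12 be the unknown flow. Total out = 2310 + S12.
water balance: 942.48 + 0.689·S12 = 0.514·(2310 + S12)
(0.689 − 0.514)·S12 = 0.514×2310 − 942.48 = 244.86
S12 = 244.86 / 0.175 = 1399.2 kg/h

1399 kg/h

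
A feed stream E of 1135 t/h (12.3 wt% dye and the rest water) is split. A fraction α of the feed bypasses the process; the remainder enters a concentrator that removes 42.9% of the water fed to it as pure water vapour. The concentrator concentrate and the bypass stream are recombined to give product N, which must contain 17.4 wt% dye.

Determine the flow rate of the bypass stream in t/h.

All 1135×0.123 = 139.6 t/h of dye reaches N, so N = 139.6/0.174 = 802.33 t/h and vapour = 332.67 t/h.
The evaporator receives (1−α)·1135 of feed at 0.877 water and removes 0.429 of that water:
0.429×0.877×(1−α)×1135 = 332.67
(1−α) = 332.67/427.02 = 0.7790;  α = 0.2210.
Bypass flow = 0.2210×1135 = 250.78 t/h.

250.8 t/h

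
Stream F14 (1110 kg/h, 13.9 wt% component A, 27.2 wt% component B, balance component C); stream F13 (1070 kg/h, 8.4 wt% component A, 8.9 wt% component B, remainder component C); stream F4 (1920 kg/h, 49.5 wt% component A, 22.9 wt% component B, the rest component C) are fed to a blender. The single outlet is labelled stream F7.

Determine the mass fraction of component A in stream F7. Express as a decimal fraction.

0.291

Total flow out = 1110 + 1070 + 1920 = 4100 kg/h.
component A in = 1110×0.139 + 1070×0.084 + 1920×0.495 = 1194.6 kg/h.
component A mass fraction in F7 = 1194.6/4100 = 0.291.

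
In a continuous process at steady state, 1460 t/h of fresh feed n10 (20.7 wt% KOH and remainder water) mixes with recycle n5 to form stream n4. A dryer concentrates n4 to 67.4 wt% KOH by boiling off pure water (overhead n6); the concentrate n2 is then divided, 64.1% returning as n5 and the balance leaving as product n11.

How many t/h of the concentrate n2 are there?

1249 t/h

Overall KOH balance (none leaves overhead): KOH in fresh feed = KOH in product, i.e. 1460×0.207 = (1−0.641)·n2·0.674.
n2 = 302.22/(0.674×0.359) = 1249 t/h.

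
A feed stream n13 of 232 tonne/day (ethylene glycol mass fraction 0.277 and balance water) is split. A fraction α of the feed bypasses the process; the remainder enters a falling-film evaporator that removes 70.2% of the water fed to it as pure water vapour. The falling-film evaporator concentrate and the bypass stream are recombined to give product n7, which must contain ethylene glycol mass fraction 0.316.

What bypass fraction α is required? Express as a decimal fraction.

All 232×0.277 = 64.264 tonne/day of ethylene glycol reaches n7, so n7 = 64.264/0.316 = 203.37 tonne/day and vapour = 28.633 tonne/day.
The evaporator receives (1−α)·232 of feed at 0.723 water and removes 0.702 of that water:
0.702×0.723×(1−α)×232 = 28.633
(1−α) = 28.633/117.75 = 0.2432;  α = 0.7568.

0.757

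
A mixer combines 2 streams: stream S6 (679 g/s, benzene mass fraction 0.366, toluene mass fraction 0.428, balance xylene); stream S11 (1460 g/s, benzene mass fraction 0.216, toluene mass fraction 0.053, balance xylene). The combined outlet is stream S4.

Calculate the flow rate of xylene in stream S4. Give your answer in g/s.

1207 g/s

xylene out = xylene in = 679×0.206 + 1460×0.731 = 1207.1 g/s.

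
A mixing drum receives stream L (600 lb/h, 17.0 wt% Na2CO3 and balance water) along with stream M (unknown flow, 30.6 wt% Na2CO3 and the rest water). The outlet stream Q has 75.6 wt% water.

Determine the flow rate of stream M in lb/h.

Let M be the unknown flow. Total out = 600 + M.
water balance: 498 + 0.694·M = 0.756·(600 + M)
(0.694 − 0.756)·M = 0.756×600 − 498 = -44.4
M = -44.4 / -0.062 = 716.13 lb/h

716.1 lb/h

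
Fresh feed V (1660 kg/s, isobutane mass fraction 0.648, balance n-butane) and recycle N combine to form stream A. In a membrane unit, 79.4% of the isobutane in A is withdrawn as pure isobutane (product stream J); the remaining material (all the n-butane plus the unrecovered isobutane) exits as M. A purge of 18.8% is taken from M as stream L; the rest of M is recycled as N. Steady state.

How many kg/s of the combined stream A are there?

n-butane enters only via V and leaves only via the purge: 1660×0.352 = 0.188×(n-butane in M), and the membrane unit passes all n-butane, so n-butane in A = n-butane in M = 3108.1 kg/s.
isobutane in A: m_A = 1660×0.648 + (1−0.188)·(1−0.794)·m_A, so m_A = 1075.7/0.8327 = 1291.8 kg/s.
A = 1291.8 + 3108.1 = 4399.8 kg/s.

4400 kg/s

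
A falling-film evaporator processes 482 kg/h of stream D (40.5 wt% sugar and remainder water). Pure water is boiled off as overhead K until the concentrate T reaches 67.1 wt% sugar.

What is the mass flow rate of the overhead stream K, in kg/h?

191.1 kg/h

sugar is conserved: 482×0.405 = 195.21 kg/h all reports to the concentrate.
Concentrate = 195.21/(target fraction) = 290.92 kg/h.
Overhead = 482 − 290.92 = 191.08 kg/h.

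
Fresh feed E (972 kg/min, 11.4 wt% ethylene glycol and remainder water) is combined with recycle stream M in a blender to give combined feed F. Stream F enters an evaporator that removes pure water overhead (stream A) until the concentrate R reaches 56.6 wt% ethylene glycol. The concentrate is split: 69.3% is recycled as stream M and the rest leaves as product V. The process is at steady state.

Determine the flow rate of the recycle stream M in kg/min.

441.9 kg/min

Overall ethylene glycol balance (none leaves overhead): ethylene glycol in fresh feed = ethylene glycol in product, i.e. 972×0.114 = (1−0.693)·R·0.566.
R = 110.81/(0.566×0.307) = 637.7 kg/min.
Recycle M = 0.693×637.7 = 441.93 kg/min.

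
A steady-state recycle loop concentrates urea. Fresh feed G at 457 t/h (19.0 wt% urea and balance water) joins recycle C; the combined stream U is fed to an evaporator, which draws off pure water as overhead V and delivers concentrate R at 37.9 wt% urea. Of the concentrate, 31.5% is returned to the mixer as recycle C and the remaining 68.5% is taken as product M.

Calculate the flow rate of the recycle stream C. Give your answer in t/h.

105.4 t/h

Overall urea balance (none leaves overhead): urea in fresh feed = urea in product, i.e. 457×0.190 = (1−0.315)·R·0.379.
R = 86.83/(0.379×0.685) = 334.46 t/h.
Recycle C = 0.315×334.46 = 105.35 t/h.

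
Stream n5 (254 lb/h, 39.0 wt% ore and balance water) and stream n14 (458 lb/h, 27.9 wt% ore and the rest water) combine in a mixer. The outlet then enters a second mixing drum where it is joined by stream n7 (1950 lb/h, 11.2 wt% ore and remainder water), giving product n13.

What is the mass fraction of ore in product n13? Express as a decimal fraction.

0.167

Overall, product flow = 2662 lb/h.
ore in = 254×0.390 + 458×0.279 + 1950×0.112 = 445.24 lb/h.
ore fraction in n13 = 0.167.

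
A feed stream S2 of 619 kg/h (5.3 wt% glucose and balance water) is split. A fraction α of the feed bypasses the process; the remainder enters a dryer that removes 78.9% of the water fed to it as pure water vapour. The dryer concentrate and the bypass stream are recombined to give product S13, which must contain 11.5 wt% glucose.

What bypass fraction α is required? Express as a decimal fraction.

0.278

All 619×0.053 = 32.807 kg/h of glucose reaches S13, so S13 = 32.807/0.115 = 285.28 kg/h and vapour = 333.72 kg/h.
The evaporator receives (1−α)·619 of feed at 0.947 water and removes 0.789 of that water:
0.789×0.947×(1−α)×619 = 333.72
(1−α) = 333.72/462.51 = 0.7216;  α = 0.2784.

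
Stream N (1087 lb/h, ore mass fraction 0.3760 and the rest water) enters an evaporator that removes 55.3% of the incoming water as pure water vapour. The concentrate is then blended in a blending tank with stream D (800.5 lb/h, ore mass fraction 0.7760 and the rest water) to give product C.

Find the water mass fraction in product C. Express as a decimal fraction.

0.3190

Vapour removed = 0.553×0.624×1087 = 375.09 lb/h; concentrate = 711.91 lb/h.
water reaching the mixer = 303.19 (from concentrate) + 800.5×0.224 = 482.51 lb/h.
Product flow = 711.91 + 800.5 = 1512.4 lb/h; water fraction = 0.3190.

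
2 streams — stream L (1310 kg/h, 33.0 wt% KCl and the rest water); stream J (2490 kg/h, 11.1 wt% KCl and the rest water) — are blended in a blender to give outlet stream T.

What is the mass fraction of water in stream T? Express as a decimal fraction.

Total flow out = 1310 + 2490 = 3800 kg/h.
water in = 1310×0.670 + 2490×0.889 = 3091.3 kg/h.
water mass fraction in T = 3091.3/3800 = 0.814.

0.814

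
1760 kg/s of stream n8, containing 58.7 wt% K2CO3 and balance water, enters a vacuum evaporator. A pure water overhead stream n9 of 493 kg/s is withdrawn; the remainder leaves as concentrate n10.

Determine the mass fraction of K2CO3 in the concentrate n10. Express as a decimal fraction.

0.815

K2CO3 is not removed: 1760×0.587 = 1033.1 kg/s of K2CO3 enters n10.
Concentrate = 1760 − 493 = 1267 kg/s.
Mass fraction = 1033.1/1267 = 0.815.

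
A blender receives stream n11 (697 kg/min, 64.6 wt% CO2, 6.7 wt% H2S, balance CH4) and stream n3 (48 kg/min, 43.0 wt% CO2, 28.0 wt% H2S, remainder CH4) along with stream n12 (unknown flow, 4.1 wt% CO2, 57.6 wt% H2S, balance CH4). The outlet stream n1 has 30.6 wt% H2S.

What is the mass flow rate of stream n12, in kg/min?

621.6 kg/min

Let n12 be the unknown flow. Total out = 745 + n12.
H2S balance: 60.139 + 0.576·n12 = 0.306·(745 + n12)
(0.576 − 0.306)·n12 = 0.306×745 − 60.139 = 167.83
n12 = 167.83 / 0.270 = 621.6 kg/min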